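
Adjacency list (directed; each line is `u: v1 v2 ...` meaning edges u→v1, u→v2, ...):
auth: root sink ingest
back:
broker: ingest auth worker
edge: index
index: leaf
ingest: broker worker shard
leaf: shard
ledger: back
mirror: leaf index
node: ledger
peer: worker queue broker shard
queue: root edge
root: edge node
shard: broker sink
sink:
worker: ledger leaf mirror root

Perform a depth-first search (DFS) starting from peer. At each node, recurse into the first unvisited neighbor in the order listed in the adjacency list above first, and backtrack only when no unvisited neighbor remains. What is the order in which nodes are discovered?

peer → worker → ledger → back → leaf → shard → broker → ingest → auth → root → edge → index → node → sink → mirror → queue

Visit peer
peer → worker
worker → ledger
ledger → back
worker → leaf
leaf → shard
shard → broker
broker → ingest
broker → auth
auth → root
root → edge
edge → index
root → node
auth → sink
worker → mirror
peer → queue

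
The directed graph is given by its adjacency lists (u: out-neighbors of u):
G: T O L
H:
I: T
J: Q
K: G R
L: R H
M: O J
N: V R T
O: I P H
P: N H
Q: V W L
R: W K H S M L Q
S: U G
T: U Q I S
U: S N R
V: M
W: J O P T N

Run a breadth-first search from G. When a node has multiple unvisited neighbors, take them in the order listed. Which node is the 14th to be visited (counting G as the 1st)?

W

Visit G; enqueue T, O, L → queue [T, O, L]
Visit T; enqueue U, Q, I, S → queue [O, L, U, Q, I, S]
Visit O; enqueue P, H → queue [L, U, Q, I, S, P, H]
Visit L; enqueue R → queue [U, Q, I, S, P, H, R]
Visit U; enqueue N → queue [Q, I, S, P, H, R, N]
Visit Q; enqueue V, W → queue [I, S, P, H, R, N, V, W]
Visit I → queue [S, P, H, R, N, V, W]
Visit S → queue [P, H, R, N, V, W]
Visit P → queue [H, R, N, V, W]
Visit H → queue [R, N, V, W]
Visit R; enqueue K, M → queue [N, V, W, K, M]
Visit N → queue [V, W, K, M]
Visit V → queue [W, K, M]
Visit W; enqueue J → queue [K, M, J]
Visit K → queue [M, J]
Visit M → queue [J]
Visit J → queue []

Visit order: G, T, O, L, U, Q, I, S, P, H, R, N, V, W, K, M, J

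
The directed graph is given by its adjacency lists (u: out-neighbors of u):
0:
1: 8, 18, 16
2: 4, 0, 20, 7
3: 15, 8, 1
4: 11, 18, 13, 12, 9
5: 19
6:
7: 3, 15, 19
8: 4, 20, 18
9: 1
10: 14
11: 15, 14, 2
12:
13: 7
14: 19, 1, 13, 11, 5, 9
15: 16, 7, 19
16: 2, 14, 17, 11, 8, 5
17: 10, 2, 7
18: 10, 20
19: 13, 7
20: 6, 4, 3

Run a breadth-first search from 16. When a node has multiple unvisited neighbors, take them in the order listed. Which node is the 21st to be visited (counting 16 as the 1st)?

Visit 16; enqueue 2, 14, 17, 11, 8, 5 → queue [2, 14, 17, 11, 8, 5]
Visit 2; enqueue 4, 0, 20, 7 → queue [14, 17, 11, 8, 5, 4, 0, 20, 7]
Visit 14; enqueue 19, 1, 13, 9 → queue [17, 11, 8, 5, 4, 0, 20, 7, 19, 1, 13, 9]
Visit 17; enqueue 10 → queue [11, 8, 5, 4, 0, 20, 7, 19, 1, 13, 9, 10]
Visit 11; enqueue 15 → queue [8, 5, 4, 0, 20, 7, 19, 1, 13, 9, 10, 15]
Visit 8; enqueue 18 → queue [5, 4, 0, 20, 7, 19, 1, 13, 9, 10, 15, 18]
Visit 5 → queue [4, 0, 20, 7, 19, 1, 13, 9, 10, 15, 18]
Visit 4; enqueue 12 → queue [0, 20, 7, 19, 1, 13, 9, 10, 15, 18, 12]
Visit 0 → queue [20, 7, 19, 1, 13, 9, 10, 15, 18, 12]
Visit 20; enqueue 6, 3 → queue [7, 19, 1, 13, 9, 10, 15, 18, 12, 6, 3]
Visit 7 → queue [19, 1, 13, 9, 10, 15, 18, 12, 6, 3]
Visit 19 → queue [1, 13, 9, 10, 15, 18, 12, 6, 3]
Visit 1 → queue [13, 9, 10, 15, 18, 12, 6, 3]
Visit 13 → queue [9, 10, 15, 18, 12, 6, 3]
Visit 9 → queue [10, 15, 18, 12, 6, 3]
Visit 10 → queue [15, 18, 12, 6, 3]
Visit 15 → queue [18, 12, 6, 3]
Visit 18 → queue [12, 6, 3]
Visit 12 → queue [6, 3]
Visit 6 → queue [3]
Visit 3 → queue []

Visit order: 16, 2, 14, 17, 11, 8, 5, 4, 0, 20, 7, 19, 1, 13, 9, 10, 15, 18, 12, 6, 3

3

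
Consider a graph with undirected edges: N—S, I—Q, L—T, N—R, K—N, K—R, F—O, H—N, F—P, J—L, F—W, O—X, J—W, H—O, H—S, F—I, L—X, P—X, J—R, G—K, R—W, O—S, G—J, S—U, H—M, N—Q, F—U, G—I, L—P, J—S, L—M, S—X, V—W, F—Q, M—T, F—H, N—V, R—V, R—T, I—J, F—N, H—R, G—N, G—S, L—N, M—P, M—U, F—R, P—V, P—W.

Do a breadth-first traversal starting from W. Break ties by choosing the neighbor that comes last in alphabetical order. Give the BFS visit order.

Visit W; enqueue V, R, P, J, F → queue [V, R, P, J, F]
Visit V; enqueue N → queue [R, P, J, F, N]
Visit R; enqueue T, K, H → queue [P, J, F, N, T, K, H]
Visit P; enqueue X, M, L → queue [J, F, N, T, K, H, X, M, L]
Visit J; enqueue S, I, G → queue [F, N, T, K, H, X, M, L, S, I, G]
Visit F; enqueue U, Q, O → queue [N, T, K, H, X, M, L, S, I, G, U, Q, O]
Visit N → queue [T, K, H, X, M, L, S, I, G, U, Q, O]
Visit T → queue [K, H, X, M, L, S, I, G, U, Q, O]
Visit K → queue [H, X, M, L, S, I, G, U, Q, O]
Visit H → queue [X, M, L, S, I, G, U, Q, O]
Visit X → queue [M, L, S, I, G, U, Q, O]
Visit M → queue [L, S, I, G, U, Q, O]
Visit L → queue [S, I, G, U, Q, O]
Visit S → queue [I, G, U, Q, O]
Visit I → queue [G, U, Q, O]
Visit G → queue [U, Q, O]
Visit U → queue [Q, O]
Visit Q → queue [O]
Visit O → queue []

W, V, R, P, J, F, N, T, K, H, X, M, L, S, I, G, U, Q, O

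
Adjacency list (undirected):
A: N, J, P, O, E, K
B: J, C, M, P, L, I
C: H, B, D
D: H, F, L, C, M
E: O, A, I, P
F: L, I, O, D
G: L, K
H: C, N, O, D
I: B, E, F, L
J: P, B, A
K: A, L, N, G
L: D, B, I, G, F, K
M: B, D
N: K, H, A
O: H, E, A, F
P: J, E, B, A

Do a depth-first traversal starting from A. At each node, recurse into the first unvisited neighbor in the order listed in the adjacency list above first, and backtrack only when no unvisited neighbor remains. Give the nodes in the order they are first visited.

A, N, K, L, D, H, C, B, J, P, E, O, F, I, M, G

Visit A
A → N
N → K
K → L
L → D
D → H
H → C
C → B
B → J
J → P
P → E
E → O
O → F
F → I
B → M
L → G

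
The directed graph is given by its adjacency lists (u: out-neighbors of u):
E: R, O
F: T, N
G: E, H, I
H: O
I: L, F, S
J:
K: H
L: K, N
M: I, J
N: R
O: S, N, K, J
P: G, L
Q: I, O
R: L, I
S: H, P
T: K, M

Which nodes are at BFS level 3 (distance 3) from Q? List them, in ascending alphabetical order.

Level 0: Q
Level 1: I, O
Level 2: F, J, K, L, N, S
Level 3: H, P, R, T
Level 4: G, M
Level 5: E

H, P, R, T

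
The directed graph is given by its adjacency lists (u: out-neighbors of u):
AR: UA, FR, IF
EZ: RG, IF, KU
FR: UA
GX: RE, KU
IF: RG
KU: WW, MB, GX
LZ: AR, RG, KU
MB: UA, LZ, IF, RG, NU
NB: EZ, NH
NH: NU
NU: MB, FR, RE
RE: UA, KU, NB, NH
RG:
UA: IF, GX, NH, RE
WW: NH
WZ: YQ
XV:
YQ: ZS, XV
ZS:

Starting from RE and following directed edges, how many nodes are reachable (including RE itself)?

BFS from RE visits: RE, UA, KU, NB, NH, IF, GX, WW, MB, EZ, NU, RG, LZ, FR, AR
Reachable nodes: 15 of 19 total.

15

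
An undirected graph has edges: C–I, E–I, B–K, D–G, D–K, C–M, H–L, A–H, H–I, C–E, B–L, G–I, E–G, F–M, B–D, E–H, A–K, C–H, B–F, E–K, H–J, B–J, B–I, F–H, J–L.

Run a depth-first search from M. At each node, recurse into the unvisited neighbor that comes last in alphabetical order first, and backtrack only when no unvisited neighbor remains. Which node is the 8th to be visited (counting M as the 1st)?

E

Visit M
M → F
F → H
H → L
L → J
J → B
B → K
K → E
E → I
I → G
G → D
I → C
K → A

Visit order: M, F, H, L, J, B, K, E, I, G, D, C, A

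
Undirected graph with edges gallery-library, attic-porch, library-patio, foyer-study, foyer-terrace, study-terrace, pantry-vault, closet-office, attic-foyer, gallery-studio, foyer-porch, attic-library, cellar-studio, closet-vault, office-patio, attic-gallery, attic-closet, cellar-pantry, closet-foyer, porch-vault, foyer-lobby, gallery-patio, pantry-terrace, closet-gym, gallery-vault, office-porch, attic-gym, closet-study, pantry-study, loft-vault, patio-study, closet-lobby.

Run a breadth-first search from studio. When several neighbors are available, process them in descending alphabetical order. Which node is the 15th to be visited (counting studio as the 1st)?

Visit studio; enqueue gallery, cellar → queue [gallery, cellar]
Visit gallery; enqueue vault, patio, library, attic → queue [cellar, vault, patio, library, attic]
Visit cellar; enqueue pantry → queue [vault, patio, library, attic, pantry]
Visit vault; enqueue porch, loft, closet → queue [patio, library, attic, pantry, porch, loft, closet]
Visit patio; enqueue study, office → queue [library, attic, pantry, porch, loft, closet, study, office]
Visit library → queue [attic, pantry, porch, loft, closet, study, office]
Visit attic; enqueue gym, foyer → queue [pantry, porch, loft, closet, study, office, gym, foyer]
Visit pantry; enqueue terrace → queue [porch, loft, closet, study, office, gym, foyer, terrace]
Visit porch → queue [loft, closet, study, office, gym, foyer, terrace]
Visit loft → queue [closet, study, office, gym, foyer, terrace]
Visit closet; enqueue lobby → queue [study, office, gym, foyer, terrace, lobby]
Visit study → queue [office, gym, foyer, terrace, lobby]
Visit office → queue [gym, foyer, terrace, lobby]
Visit gym → queue [foyer, terrace, lobby]
Visit foyer → queue [terrace, lobby]
Visit terrace → queue [lobby]
Visit lobby → queue []

Visit order: studio, gallery, cellar, vault, patio, library, attic, pantry, porch, loft, closet, study, office, gym, foyer, terrace, lobby

foyer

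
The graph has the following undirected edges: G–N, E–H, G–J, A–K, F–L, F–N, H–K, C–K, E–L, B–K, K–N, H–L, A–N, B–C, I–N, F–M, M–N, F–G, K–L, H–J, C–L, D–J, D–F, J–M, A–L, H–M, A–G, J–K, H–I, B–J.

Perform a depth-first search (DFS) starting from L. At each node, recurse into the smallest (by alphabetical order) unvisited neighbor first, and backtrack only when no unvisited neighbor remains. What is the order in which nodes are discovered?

Visit L
L → A
A → G
G → F
F → D
D → J
J → B
B → C
C → K
K → H
H → E
H → I
I → N
N → M

L -> A -> G -> F -> D -> J -> B -> C -> K -> H -> E -> I -> N -> M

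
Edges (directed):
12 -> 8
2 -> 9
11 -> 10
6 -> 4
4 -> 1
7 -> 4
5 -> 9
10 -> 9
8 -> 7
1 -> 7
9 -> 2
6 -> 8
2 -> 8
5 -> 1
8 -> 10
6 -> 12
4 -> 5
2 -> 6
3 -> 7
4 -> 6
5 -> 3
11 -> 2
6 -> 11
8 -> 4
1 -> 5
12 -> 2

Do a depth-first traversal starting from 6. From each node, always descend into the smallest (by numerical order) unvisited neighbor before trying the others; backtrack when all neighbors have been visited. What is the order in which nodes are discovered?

Visit 6
6 → 4
4 → 1
1 → 5
5 → 3
3 → 7
5 → 9
9 → 2
2 → 8
8 → 10
6 → 11
6 → 12

6 4 1 5 3 7 9 2 8 10 11 12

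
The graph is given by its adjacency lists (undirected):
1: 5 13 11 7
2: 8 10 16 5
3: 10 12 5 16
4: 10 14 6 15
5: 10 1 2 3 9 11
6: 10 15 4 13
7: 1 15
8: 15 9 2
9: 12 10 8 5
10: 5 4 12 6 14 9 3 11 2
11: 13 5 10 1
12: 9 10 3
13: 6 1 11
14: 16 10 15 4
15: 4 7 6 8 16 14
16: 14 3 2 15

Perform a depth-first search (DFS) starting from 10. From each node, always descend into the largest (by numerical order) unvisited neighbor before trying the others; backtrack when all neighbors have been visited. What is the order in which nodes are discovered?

Visit 10
10 → 14
14 → 16
16 → 15
15 → 8
8 → 9
9 → 12
12 → 3
3 → 5
5 → 11
11 → 13
13 → 6
6 → 4
13 → 1
1 → 7
5 → 2

10 -> 14 -> 16 -> 15 -> 8 -> 9 -> 12 -> 3 -> 5 -> 11 -> 13 -> 6 -> 4 -> 1 -> 7 -> 2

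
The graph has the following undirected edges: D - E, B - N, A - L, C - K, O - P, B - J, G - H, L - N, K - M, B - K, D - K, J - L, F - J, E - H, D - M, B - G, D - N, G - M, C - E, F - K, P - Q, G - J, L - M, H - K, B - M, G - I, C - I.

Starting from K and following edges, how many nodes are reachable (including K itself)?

BFS from K visits: K, B, C, D, F, H, M, G, J, N, E, I, L, A
Reachable nodes: 14 of 17 total.

14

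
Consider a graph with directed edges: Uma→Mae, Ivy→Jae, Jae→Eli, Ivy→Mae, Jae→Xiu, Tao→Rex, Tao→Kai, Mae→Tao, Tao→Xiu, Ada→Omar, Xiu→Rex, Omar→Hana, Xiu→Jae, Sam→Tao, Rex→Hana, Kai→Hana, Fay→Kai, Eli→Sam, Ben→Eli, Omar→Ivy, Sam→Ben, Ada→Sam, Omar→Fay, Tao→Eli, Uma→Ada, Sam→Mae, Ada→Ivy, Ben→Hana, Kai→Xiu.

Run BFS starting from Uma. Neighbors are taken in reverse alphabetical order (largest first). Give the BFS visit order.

Uma, Mae, Ada, Tao, Sam, Omar, Ivy, Xiu, Rex, Kai, Eli, Ben, Hana, Fay, Jae

Visit Uma; enqueue Mae, Ada → queue [Mae, Ada]
Visit Mae; enqueue Tao → queue [Ada, Tao]
Visit Ada; enqueue Sam, Omar, Ivy → queue [Tao, Sam, Omar, Ivy]
Visit Tao; enqueue Xiu, Rex, Kai, Eli → queue [Sam, Omar, Ivy, Xiu, Rex, Kai, Eli]
Visit Sam; enqueue Ben → queue [Omar, Ivy, Xiu, Rex, Kai, Eli, Ben]
Visit Omar; enqueue Hana, Fay → queue [Ivy, Xiu, Rex, Kai, Eli, Ben, Hana, Fay]
Visit Ivy; enqueue Jae → queue [Xiu, Rex, Kai, Eli, Ben, Hana, Fay, Jae]
Visit Xiu → queue [Rex, Kai, Eli, Ben, Hana, Fay, Jae]
Visit Rex → queue [Kai, Eli, Ben, Hana, Fay, Jae]
Visit Kai → queue [Eli, Ben, Hana, Fay, Jae]
Visit Eli → queue [Ben, Hana, Fay, Jae]
Visit Ben → queue [Hana, Fay, Jae]
Visit Hana → queue [Fay, Jae]
Visit Fay → queue [Jae]
Visit Jae → queue []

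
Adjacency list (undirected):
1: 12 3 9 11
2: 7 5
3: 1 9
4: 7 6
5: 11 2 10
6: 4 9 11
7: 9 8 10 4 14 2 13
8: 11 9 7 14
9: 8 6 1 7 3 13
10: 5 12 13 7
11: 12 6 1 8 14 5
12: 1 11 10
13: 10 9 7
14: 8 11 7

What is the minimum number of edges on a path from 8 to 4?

2

Level 0: 8
Level 1: 7, 9, 11, 14
Level 2: 1, 2, 3, 4, 5, 6, 10, 12, 13
4 first appears at level 2.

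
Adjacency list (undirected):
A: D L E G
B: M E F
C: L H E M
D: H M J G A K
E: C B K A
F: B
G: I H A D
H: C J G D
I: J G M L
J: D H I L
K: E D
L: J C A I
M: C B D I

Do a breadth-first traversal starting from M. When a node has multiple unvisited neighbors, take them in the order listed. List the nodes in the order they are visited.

Visit M; enqueue C, B, D, I → queue [C, B, D, I]
Visit C; enqueue L, H, E → queue [B, D, I, L, H, E]
Visit B; enqueue F → queue [D, I, L, H, E, F]
Visit D; enqueue J, G, A, K → queue [I, L, H, E, F, J, G, A, K]
Visit I → queue [L, H, E, F, J, G, A, K]
Visit L → queue [H, E, F, J, G, A, K]
Visit H → queue [E, F, J, G, A, K]
Visit E → queue [F, J, G, A, K]
Visit F → queue [J, G, A, K]
Visit J → queue [G, A, K]
Visit G → queue [A, K]
Visit A → queue [K]
Visit K → queue []

M → C → B → D → I → L → H → E → F → J → G → A → K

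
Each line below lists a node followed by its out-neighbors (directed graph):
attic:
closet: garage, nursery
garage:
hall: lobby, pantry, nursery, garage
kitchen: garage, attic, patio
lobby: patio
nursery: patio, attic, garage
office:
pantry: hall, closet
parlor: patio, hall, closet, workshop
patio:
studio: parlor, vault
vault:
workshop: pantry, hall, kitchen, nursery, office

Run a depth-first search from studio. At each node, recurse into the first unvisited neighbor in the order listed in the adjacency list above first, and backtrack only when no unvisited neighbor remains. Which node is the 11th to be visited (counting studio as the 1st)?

Visit studio
studio → parlor
parlor → patio
parlor → hall
hall → lobby
hall → pantry
pantry → closet
closet → garage
closet → nursery
nursery → attic
parlor → workshop
workshop → kitchen
workshop → office
studio → vault

Visit order: studio, parlor, patio, hall, lobby, pantry, closet, garage, nursery, attic, workshop, kitchen, office, vault

workshop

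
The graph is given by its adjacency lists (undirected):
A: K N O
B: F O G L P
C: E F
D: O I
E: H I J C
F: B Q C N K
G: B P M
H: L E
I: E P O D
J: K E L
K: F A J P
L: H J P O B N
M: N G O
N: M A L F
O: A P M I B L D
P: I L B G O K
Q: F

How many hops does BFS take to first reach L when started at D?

2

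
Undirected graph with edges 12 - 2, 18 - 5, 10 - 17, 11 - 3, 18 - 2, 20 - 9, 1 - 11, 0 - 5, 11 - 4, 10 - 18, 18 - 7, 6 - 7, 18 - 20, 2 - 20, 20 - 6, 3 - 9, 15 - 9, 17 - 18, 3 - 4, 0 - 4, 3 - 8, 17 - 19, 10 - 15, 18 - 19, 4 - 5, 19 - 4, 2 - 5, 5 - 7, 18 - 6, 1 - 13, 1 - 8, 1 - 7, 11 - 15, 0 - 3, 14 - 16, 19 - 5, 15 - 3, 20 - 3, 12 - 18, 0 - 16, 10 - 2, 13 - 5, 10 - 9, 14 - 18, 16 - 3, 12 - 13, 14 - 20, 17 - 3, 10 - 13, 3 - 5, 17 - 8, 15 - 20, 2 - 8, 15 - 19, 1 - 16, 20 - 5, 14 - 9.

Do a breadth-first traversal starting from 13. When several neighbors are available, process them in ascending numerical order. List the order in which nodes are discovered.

13, 1, 5, 10, 12, 7, 8, 11, 16, 0, 2, 3, 4, 18, 19, 20, 9, 15, 17, 6, 14

Visit 13; enqueue 1, 5, 10, 12 → queue [1, 5, 10, 12]
Visit 1; enqueue 7, 8, 11, 16 → queue [5, 10, 12, 7, 8, 11, 16]
Visit 5; enqueue 0, 2, 3, 4, 18, 19, 20 → queue [10, 12, 7, 8, 11, 16, 0, 2, 3, 4, 18, 19, 20]
Visit 10; enqueue 9, 15, 17 → queue [12, 7, 8, 11, 16, 0, 2, 3, 4, 18, 19, 20, 9, 15, 17]
Visit 12 → queue [7, 8, 11, 16, 0, 2, 3, 4, 18, 19, 20, 9, 15, 17]
Visit 7; enqueue 6 → queue [8, 11, 16, 0, 2, 3, 4, 18, 19, 20, 9, 15, 17, 6]
Visit 8 → queue [11, 16, 0, 2, 3, 4, 18, 19, 20, 9, 15, 17, 6]
Visit 11 → queue [16, 0, 2, 3, 4, 18, 19, 20, 9, 15, 17, 6]
Visit 16; enqueue 14 → queue [0, 2, 3, 4, 18, 19, 20, 9, 15, 17, 6, 14]
Visit 0 → queue [2, 3, 4, 18, 19, 20, 9, 15, 17, 6, 14]
Visit 2 → queue [3, 4, 18, 19, 20, 9, 15, 17, 6, 14]
Visit 3 → queue [4, 18, 19, 20, 9, 15, 17, 6, 14]
Visit 4 → queue [18, 19, 20, 9, 15, 17, 6, 14]
Visit 18 → queue [19, 20, 9, 15, 17, 6, 14]
Visit 19 → queue [20, 9, 15, 17, 6, 14]
Visit 20 → queue [9, 15, 17, 6, 14]
Visit 9 → queue [15, 17, 6, 14]
Visit 15 → queue [17, 6, 14]
Visit 17 → queue [6, 14]
Visit 6 → queue [14]
Visit 14 → queue []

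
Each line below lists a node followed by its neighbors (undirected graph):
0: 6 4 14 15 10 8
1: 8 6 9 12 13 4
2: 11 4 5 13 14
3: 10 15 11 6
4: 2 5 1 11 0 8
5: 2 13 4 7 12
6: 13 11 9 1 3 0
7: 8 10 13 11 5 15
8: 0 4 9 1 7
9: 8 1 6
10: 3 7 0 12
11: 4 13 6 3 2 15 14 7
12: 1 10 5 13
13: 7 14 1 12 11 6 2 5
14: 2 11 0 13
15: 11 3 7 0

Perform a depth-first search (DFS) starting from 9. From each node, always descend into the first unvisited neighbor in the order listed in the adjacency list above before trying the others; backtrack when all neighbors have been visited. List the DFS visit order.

9 8 0 6 13 7 10 3 15 11 4 2 5 12 1 14

Visit 9
9 → 8
8 → 0
0 → 6
6 → 13
13 → 7
7 → 10
10 → 3
3 → 15
15 → 11
11 → 4
4 → 2
2 → 5
5 → 12
12 → 1
2 → 14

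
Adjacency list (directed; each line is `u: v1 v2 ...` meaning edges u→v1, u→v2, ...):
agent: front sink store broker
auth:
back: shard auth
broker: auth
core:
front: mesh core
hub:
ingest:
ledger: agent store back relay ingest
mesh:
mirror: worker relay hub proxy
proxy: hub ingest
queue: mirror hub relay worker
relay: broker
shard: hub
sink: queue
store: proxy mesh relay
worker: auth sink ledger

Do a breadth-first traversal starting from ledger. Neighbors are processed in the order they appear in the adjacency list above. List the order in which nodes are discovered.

Visit ledger; enqueue agent, store, back, relay, ingest → queue [agent, store, back, relay, ingest]
Visit agent; enqueue front, sink, broker → queue [store, back, relay, ingest, front, sink, broker]
Visit store; enqueue proxy, mesh → queue [back, relay, ingest, front, sink, broker, proxy, mesh]
Visit back; enqueue shard, auth → queue [relay, ingest, front, sink, broker, proxy, mesh, shard, auth]
Visit relay → queue [ingest, front, sink, broker, proxy, mesh, shard, auth]
Visit ingest → queue [front, sink, broker, proxy, mesh, shard, auth]
Visit front; enqueue core → queue [sink, broker, proxy, mesh, shard, auth, core]
Visit sink; enqueue queue → queue [broker, proxy, mesh, shard, auth, core, queue]
Visit broker → queue [proxy, mesh, shard, auth, core, queue]
Visit proxy; enqueue hub → queue [mesh, shard, auth, core, queue, hub]
Visit mesh → queue [shard, auth, core, queue, hub]
Visit shard → queue [auth, core, queue, hub]
Visit auth → queue [core, queue, hub]
Visit core → queue [queue, hub]
Visit queue; enqueue mirror, worker → queue [hub, mirror, worker]
Visit hub → queue [mirror, worker]
Visit mirror → queue [worker]
Visit worker → queue []

ledger, agent, store, back, relay, ingest, front, sink, broker, proxy, mesh, shard, auth, core, queue, hub, mirror, worker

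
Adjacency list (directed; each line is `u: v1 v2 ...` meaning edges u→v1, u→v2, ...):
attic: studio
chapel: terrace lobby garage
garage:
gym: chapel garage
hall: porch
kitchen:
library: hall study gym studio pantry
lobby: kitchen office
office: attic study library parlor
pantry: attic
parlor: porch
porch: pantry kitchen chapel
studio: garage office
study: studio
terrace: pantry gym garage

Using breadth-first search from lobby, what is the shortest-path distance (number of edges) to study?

2

Level 0: lobby
Level 1: kitchen, office
Level 2: attic, library, parlor, study
Level 3: gym, hall, pantry, porch, studio
Level 4: chapel, garage
Level 5: terrace
study first appears at level 2.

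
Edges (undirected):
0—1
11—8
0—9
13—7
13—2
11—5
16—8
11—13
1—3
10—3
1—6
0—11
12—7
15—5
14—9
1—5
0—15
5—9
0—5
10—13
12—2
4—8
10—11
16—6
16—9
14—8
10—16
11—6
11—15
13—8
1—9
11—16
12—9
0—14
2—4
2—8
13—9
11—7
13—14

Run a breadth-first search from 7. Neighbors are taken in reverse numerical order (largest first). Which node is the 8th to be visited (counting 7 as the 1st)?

8

Visit 7; enqueue 13, 12, 11 → queue [13, 12, 11]
Visit 13; enqueue 14, 10, 9, 8, 2 → queue [12, 11, 14, 10, 9, 8, 2]
Visit 12 → queue [11, 14, 10, 9, 8, 2]
Visit 11; enqueue 16, 15, 6, 5, 0 → queue [14, 10, 9, 8, 2, 16, 15, 6, 5, 0]
Visit 14 → queue [10, 9, 8, 2, 16, 15, 6, 5, 0]
Visit 10; enqueue 3 → queue [9, 8, 2, 16, 15, 6, 5, 0, 3]
Visit 9; enqueue 1 → queue [8, 2, 16, 15, 6, 5, 0, 3, 1]
Visit 8; enqueue 4 → queue [2, 16, 15, 6, 5, 0, 3, 1, 4]
Visit 2 → queue [16, 15, 6, 5, 0, 3, 1, 4]
Visit 16 → queue [15, 6, 5, 0, 3, 1, 4]
Visit 15 → queue [6, 5, 0, 3, 1, 4]
Visit 6 → queue [5, 0, 3, 1, 4]
Visit 5 → queue [0, 3, 1, 4]
Visit 0 → queue [3, 1, 4]
Visit 3 → queue [1, 4]
Visit 1 → queue [4]
Visit 4 → queue []

Visit order: 7, 13, 12, 11, 14, 10, 9, 8, 2, 16, 15, 6, 5, 0, 3, 1, 4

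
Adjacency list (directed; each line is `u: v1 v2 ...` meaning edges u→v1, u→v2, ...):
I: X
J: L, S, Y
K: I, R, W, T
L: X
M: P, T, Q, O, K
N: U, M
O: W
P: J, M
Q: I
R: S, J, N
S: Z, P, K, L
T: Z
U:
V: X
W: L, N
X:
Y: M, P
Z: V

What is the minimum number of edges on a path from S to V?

2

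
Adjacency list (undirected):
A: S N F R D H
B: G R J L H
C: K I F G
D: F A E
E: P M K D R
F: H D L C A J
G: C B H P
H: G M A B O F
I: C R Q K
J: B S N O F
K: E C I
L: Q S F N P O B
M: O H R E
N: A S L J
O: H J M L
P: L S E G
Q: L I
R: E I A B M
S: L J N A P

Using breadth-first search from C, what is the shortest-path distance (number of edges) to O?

Level 0: C
Level 1: F, G, I, K
Level 2: A, B, D, E, H, J, L, P, Q, R
Level 3: M, N, O, S
O first appears at level 3.

3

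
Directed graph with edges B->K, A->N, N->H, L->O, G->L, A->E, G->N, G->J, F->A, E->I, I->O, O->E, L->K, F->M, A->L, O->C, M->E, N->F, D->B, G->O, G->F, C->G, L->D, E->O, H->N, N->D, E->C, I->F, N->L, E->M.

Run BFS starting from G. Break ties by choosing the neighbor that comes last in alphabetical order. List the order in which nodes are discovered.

G → O → N → L → J → F → E → C → H → D → K → M → A → I → B

Visit G; enqueue O, N, L, J, F → queue [O, N, L, J, F]
Visit O; enqueue E, C → queue [N, L, J, F, E, C]
Visit N; enqueue H, D → queue [L, J, F, E, C, H, D]
Visit L; enqueue K → queue [J, F, E, C, H, D, K]
Visit J → queue [F, E, C, H, D, K]
Visit F; enqueue M, A → queue [E, C, H, D, K, M, A]
Visit E; enqueue I → queue [C, H, D, K, M, A, I]
Visit C → queue [H, D, K, M, A, I]
Visit H → queue [D, K, M, A, I]
Visit D; enqueue B → queue [K, M, A, I, B]
Visit K → queue [M, A, I, B]
Visit M → queue [A, I, B]
Visit A → queue [I, B]
Visit I → queue [B]
Visit B → queue []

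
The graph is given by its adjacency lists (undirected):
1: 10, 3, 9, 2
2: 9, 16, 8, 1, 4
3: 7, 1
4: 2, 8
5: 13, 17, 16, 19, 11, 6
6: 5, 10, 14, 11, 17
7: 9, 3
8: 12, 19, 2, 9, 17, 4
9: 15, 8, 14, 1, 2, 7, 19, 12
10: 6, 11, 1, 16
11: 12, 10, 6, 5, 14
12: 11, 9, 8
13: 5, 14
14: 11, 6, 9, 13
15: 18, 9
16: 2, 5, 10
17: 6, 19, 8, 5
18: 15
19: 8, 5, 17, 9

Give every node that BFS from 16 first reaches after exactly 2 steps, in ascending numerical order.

1, 4, 6, 8, 9, 11, 13, 17, 19

Level 0: 16
Level 1: 2, 5, 10
Level 2: 1, 4, 6, 8, 9, 11, 13, 17, 19
Level 3: 3, 7, 12, 14, 15
Level 4: 18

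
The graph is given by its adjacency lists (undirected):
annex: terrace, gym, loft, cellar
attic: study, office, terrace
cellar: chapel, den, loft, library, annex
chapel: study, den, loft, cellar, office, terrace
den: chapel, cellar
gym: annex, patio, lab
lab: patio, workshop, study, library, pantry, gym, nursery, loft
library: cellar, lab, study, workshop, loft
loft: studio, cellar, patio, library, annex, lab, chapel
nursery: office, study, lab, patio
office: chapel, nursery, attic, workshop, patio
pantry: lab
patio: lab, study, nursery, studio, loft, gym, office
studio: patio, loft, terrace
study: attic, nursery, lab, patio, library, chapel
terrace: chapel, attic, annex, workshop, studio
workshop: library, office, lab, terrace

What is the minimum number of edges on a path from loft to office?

2

Level 0: loft
Level 1: annex, cellar, chapel, lab, library, patio, studio
Level 2: den, gym, nursery, office, pantry, study, terrace, workshop
Level 3: attic
office first appears at level 2.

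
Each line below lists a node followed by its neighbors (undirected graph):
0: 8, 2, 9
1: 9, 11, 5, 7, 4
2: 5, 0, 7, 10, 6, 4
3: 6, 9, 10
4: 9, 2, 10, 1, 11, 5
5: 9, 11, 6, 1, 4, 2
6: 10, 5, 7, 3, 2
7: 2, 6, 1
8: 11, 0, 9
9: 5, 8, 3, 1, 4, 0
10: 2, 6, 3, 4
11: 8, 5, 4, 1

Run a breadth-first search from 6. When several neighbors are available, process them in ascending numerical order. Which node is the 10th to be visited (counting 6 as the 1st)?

Visit 6; enqueue 2, 3, 5, 7, 10 → queue [2, 3, 5, 7, 10]
Visit 2; enqueue 0, 4 → queue [3, 5, 7, 10, 0, 4]
Visit 3; enqueue 9 → queue [5, 7, 10, 0, 4, 9]
Visit 5; enqueue 1, 11 → queue [7, 10, 0, 4, 9, 1, 11]
Visit 7 → queue [10, 0, 4, 9, 1, 11]
Visit 10 → queue [0, 4, 9, 1, 11]
Visit 0; enqueue 8 → queue [4, 9, 1, 11, 8]
Visit 4 → queue [9, 1, 11, 8]
Visit 9 → queue [1, 11, 8]
Visit 1 → queue [11, 8]
Visit 11 → queue [8]
Visit 8 → queue []

Visit order: 6, 2, 3, 5, 7, 10, 0, 4, 9, 1, 11, 8

1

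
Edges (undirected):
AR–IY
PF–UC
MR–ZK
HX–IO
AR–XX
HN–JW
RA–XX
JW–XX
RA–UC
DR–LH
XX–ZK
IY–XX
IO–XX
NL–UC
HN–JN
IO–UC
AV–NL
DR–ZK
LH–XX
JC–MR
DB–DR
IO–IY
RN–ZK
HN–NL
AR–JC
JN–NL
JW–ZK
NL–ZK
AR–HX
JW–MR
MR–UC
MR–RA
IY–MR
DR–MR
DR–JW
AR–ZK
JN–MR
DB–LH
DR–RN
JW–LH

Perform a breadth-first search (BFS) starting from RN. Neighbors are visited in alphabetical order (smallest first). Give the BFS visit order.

RN DR ZK DB JW LH MR AR NL XX HN IY JC JN RA UC HX AV IO PF

Visit RN; enqueue DR, ZK → queue [DR, ZK]
Visit DR; enqueue DB, JW, LH, MR → queue [ZK, DB, JW, LH, MR]
Visit ZK; enqueue AR, NL, XX → queue [DB, JW, LH, MR, AR, NL, XX]
Visit DB → queue [JW, LH, MR, AR, NL, XX]
Visit JW; enqueue HN → queue [LH, MR, AR, NL, XX, HN]
Visit LH → queue [MR, AR, NL, XX, HN]
Visit MR; enqueue IY, JC, JN, RA, UC → queue [AR, NL, XX, HN, IY, JC, JN, RA, UC]
Visit AR; enqueue HX → queue [NL, XX, HN, IY, JC, JN, RA, UC, HX]
Visit NL; enqueue AV → queue [XX, HN, IY, JC, JN, RA, UC, HX, AV]
Visit XX; enqueue IO → queue [HN, IY, JC, JN, RA, UC, HX, AV, IO]
Visit HN → queue [IY, JC, JN, RA, UC, HX, AV, IO]
Visit IY → queue [JC, JN, RA, UC, HX, AV, IO]
Visit JC → queue [JN, RA, UC, HX, AV, IO]
Visit JN → queue [RA, UC, HX, AV, IO]
Visit RA → queue [UC, HX, AV, IO]
Visit UC; enqueue PF → queue [HX, AV, IO, PF]
Visit HX → queue [AV, IO, PF]
Visit AV → queue [IO, PF]
Visit IO → queue [PF]
Visit PF → queue []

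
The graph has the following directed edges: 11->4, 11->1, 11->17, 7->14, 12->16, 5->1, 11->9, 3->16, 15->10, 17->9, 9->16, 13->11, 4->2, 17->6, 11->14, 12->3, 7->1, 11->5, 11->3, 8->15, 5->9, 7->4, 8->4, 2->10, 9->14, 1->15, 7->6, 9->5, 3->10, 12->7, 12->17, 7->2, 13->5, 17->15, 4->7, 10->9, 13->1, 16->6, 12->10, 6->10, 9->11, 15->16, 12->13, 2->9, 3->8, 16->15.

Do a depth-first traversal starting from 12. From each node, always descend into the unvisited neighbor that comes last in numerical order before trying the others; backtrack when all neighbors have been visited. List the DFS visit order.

12 -> 17 -> 15 -> 16 -> 6 -> 10 -> 9 -> 14 -> 11 -> 5 -> 1 -> 4 -> 7 -> 2 -> 3 -> 8 -> 13

Visit 12
12 → 17
17 → 15
15 → 16
16 → 6
6 → 10
10 → 9
9 → 14
9 → 11
11 → 5
5 → 1
11 → 4
4 → 7
7 → 2
11 → 3
3 → 8
12 → 13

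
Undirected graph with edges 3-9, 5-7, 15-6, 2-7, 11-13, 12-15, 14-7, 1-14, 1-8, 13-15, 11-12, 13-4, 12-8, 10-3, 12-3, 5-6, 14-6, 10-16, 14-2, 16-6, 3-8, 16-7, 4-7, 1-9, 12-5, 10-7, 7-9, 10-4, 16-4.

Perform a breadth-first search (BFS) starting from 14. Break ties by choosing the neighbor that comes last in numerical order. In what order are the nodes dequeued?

Visit 14; enqueue 7, 6, 2, 1 → queue [7, 6, 2, 1]
Visit 7; enqueue 16, 10, 9, 5, 4 → queue [6, 2, 1, 16, 10, 9, 5, 4]
Visit 6; enqueue 15 → queue [2, 1, 16, 10, 9, 5, 4, 15]
Visit 2 → queue [1, 16, 10, 9, 5, 4, 15]
Visit 1; enqueue 8 → queue [16, 10, 9, 5, 4, 15, 8]
Visit 16 → queue [10, 9, 5, 4, 15, 8]
Visit 10; enqueue 3 → queue [9, 5, 4, 15, 8, 3]
Visit 9 → queue [5, 4, 15, 8, 3]
Visit 5; enqueue 12 → queue [4, 15, 8, 3, 12]
Visit 4; enqueue 13 → queue [15, 8, 3, 12, 13]
Visit 15 → queue [8, 3, 12, 13]
Visit 8 → queue [3, 12, 13]
Visit 3 → queue [12, 13]
Visit 12; enqueue 11 → queue [13, 11]
Visit 13 → queue [11]
Visit 11 → queue []

14, 7, 6, 2, 1, 16, 10, 9, 5, 4, 15, 8, 3, 12, 13, 11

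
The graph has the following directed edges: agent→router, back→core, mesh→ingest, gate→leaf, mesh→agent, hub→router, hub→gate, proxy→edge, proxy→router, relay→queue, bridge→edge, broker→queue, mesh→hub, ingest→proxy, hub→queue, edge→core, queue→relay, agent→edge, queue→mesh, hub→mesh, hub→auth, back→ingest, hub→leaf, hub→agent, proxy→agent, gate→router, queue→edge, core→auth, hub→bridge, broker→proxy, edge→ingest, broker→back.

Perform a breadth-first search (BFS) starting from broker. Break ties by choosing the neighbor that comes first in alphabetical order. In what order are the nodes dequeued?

broker → back → proxy → queue → core → ingest → agent → edge → router → mesh → relay → auth → hub → bridge → gate → leaf

Visit broker; enqueue back, proxy, queue → queue [back, proxy, queue]
Visit back; enqueue core, ingest → queue [proxy, queue, core, ingest]
Visit proxy; enqueue agent, edge, router → queue [queue, core, ingest, agent, edge, router]
Visit queue; enqueue mesh, relay → queue [core, ingest, agent, edge, router, mesh, relay]
Visit core; enqueue auth → queue [ingest, agent, edge, router, mesh, relay, auth]
Visit ingest → queue [agent, edge, router, mesh, relay, auth]
Visit agent → queue [edge, router, mesh, relay, auth]
Visit edge → queue [router, mesh, relay, auth]
Visit router → queue [mesh, relay, auth]
Visit mesh; enqueue hub → queue [relay, auth, hub]
Visit relay → queue [auth, hub]
Visit auth → queue [hub]
Visit hub; enqueue bridge, gate, leaf → queue [bridge, gate, leaf]
Visit bridge → queue [gate, leaf]
Visit gate → queue [leaf]
Visit leaf → queue []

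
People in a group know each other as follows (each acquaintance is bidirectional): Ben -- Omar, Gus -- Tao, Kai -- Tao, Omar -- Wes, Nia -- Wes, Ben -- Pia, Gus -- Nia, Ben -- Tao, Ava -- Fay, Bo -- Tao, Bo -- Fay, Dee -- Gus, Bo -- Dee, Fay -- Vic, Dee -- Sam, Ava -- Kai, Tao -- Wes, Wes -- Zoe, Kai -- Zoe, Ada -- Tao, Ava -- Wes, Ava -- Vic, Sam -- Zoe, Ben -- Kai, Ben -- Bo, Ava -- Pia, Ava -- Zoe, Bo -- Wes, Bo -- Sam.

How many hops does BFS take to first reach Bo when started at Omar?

Level 0: Omar
Level 1: Ben, Wes
Level 2: Ava, Bo, Kai, Nia, Pia, Tao, Zoe
Level 3: Ada, Dee, Fay, Gus, Sam, Vic
Bo first appears at level 2.

2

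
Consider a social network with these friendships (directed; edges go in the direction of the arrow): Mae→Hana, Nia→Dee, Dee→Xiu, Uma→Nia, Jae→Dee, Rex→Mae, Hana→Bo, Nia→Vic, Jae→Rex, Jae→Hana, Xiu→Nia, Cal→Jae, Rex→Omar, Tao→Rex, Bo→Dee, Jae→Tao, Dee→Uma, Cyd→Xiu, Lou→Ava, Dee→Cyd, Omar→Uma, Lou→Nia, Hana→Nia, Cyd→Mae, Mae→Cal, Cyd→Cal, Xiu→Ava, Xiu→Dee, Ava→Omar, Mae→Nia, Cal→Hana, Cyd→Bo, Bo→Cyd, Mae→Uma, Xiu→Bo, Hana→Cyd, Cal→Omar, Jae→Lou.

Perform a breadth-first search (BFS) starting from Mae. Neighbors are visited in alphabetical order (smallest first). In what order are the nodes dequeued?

Mae Cal Hana Nia Uma Jae Omar Bo Cyd Dee Vic Lou Rex Tao Xiu Ava

Visit Mae; enqueue Cal, Hana, Nia, Uma → queue [Cal, Hana, Nia, Uma]
Visit Cal; enqueue Jae, Omar → queue [Hana, Nia, Uma, Jae, Omar]
Visit Hana; enqueue Bo, Cyd → queue [Nia, Uma, Jae, Omar, Bo, Cyd]
Visit Nia; enqueue Dee, Vic → queue [Uma, Jae, Omar, Bo, Cyd, Dee, Vic]
Visit Uma → queue [Jae, Omar, Bo, Cyd, Dee, Vic]
Visit Jae; enqueue Lou, Rex, Tao → queue [Omar, Bo, Cyd, Dee, Vic, Lou, Rex, Tao]
Visit Omar → queue [Bo, Cyd, Dee, Vic, Lou, Rex, Tao]
Visit Bo → queue [Cyd, Dee, Vic, Lou, Rex, Tao]
Visit Cyd; enqueue Xiu → queue [Dee, Vic, Lou, Rex, Tao, Xiu]
Visit Dee → queue [Vic, Lou, Rex, Tao, Xiu]
Visit Vic → queue [Lou, Rex, Tao, Xiu]
Visit Lou; enqueue Ava → queue [Rex, Tao, Xiu, Ava]
Visit Rex → queue [Tao, Xiu, Ava]
Visit Tao → queue [Xiu, Ava]
Visit Xiu → queue [Ava]
Visit Ava → queue []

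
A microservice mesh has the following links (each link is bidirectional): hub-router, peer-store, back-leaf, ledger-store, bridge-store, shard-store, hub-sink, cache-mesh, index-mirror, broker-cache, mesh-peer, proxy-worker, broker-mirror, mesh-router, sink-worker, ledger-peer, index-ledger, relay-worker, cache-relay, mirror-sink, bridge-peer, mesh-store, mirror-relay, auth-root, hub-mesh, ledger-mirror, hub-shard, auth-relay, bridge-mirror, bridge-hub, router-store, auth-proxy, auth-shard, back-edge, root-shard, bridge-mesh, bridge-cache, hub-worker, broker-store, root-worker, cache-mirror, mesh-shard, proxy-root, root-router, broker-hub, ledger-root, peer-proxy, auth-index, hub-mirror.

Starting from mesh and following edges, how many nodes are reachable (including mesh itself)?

BFS from mesh visits: mesh, bridge, cache, hub, peer, router, shard, store, mirror, broker, relay, sink, worker, ledger, proxy, root, auth, index
Reachable nodes: 18 of 21 total.

18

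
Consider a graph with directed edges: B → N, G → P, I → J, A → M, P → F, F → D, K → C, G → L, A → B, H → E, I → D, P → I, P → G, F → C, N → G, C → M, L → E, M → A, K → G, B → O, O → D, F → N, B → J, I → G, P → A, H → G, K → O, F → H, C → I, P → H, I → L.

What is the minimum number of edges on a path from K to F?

Level 0: K
Level 1: C, G, O
Level 2: D, I, L, M, P
Level 3: A, E, F, H, J
Level 4: B, N
F first appears at level 3.

3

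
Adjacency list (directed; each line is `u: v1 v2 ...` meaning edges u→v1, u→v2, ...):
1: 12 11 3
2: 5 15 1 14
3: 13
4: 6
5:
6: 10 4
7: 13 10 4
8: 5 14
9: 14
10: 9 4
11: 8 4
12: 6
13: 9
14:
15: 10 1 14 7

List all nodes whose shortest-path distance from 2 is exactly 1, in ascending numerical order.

Level 0: 2
Level 1: 1, 5, 14, 15
Level 2: 3, 7, 10, 11, 12
Level 3: 4, 6, 8, 9, 13

1, 5, 14, 15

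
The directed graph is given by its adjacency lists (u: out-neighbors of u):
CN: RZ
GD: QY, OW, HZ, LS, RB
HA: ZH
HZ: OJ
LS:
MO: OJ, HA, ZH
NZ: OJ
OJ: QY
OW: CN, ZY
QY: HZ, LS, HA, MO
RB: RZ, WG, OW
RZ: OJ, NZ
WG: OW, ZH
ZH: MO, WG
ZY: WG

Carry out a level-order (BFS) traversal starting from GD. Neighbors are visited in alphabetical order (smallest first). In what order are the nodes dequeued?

Visit GD; enqueue HZ, LS, OW, QY, RB → queue [HZ, LS, OW, QY, RB]
Visit HZ; enqueue OJ → queue [LS, OW, QY, RB, OJ]
Visit LS → queue [OW, QY, RB, OJ]
Visit OW; enqueue CN, ZY → queue [QY, RB, OJ, CN, ZY]
Visit QY; enqueue HA, MO → queue [RB, OJ, CN, ZY, HA, MO]
Visit RB; enqueue RZ, WG → queue [OJ, CN, ZY, HA, MO, RZ, WG]
Visit OJ → queue [CN, ZY, HA, MO, RZ, WG]
Visit CN → queue [ZY, HA, MO, RZ, WG]
Visit ZY → queue [HA, MO, RZ, WG]
Visit HA; enqueue ZH → queue [MO, RZ, WG, ZH]
Visit MO → queue [RZ, WG, ZH]
Visit RZ; enqueue NZ → queue [WG, ZH, NZ]
Visit WG → queue [ZH, NZ]
Visit ZH → queue [NZ]
Visit NZ → queue []

GD, HZ, LS, OW, QY, RB, OJ, CN, ZY, HA, MO, RZ, WG, ZH, NZ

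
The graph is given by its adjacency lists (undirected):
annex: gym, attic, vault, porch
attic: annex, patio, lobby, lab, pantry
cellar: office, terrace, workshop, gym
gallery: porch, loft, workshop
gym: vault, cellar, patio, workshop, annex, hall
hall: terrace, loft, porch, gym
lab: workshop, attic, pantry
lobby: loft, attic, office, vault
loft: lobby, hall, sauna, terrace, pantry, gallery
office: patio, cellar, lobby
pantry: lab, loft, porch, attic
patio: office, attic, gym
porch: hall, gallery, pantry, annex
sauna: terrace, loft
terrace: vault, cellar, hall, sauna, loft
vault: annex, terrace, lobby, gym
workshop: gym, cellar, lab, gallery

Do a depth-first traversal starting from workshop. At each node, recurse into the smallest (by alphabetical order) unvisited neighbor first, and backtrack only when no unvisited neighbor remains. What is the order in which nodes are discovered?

Visit workshop
workshop → cellar
cellar → gym
gym → annex
annex → attic
attic → lab
lab → pantry
pantry → loft
loft → gallery
gallery → porch
porch → hall
hall → terrace
terrace → sauna
terrace → vault
vault → lobby
lobby → office
office → patio

workshop → cellar → gym → annex → attic → lab → pantry → loft → gallery → porch → hall → terrace → sauna → vault → lobby → office → patio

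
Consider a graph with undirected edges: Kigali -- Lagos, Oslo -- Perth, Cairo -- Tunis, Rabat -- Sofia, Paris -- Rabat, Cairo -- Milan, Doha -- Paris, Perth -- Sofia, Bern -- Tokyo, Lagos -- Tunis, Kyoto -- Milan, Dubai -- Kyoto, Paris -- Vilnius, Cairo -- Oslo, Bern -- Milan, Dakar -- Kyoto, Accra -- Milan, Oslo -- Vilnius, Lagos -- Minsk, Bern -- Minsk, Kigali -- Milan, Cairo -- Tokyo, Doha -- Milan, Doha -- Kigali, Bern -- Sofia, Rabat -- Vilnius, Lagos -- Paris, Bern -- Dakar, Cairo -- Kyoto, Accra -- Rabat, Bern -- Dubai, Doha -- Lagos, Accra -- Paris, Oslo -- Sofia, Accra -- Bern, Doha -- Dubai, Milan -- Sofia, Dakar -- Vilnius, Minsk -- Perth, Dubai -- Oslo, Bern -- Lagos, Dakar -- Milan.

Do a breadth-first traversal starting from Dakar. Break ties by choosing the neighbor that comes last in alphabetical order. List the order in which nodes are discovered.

Dakar -> Vilnius -> Milan -> Kyoto -> Bern -> Rabat -> Paris -> Oslo -> Sofia -> Kigali -> Doha -> Cairo -> Accra -> Dubai -> Tokyo -> Minsk -> Lagos -> Perth -> Tunis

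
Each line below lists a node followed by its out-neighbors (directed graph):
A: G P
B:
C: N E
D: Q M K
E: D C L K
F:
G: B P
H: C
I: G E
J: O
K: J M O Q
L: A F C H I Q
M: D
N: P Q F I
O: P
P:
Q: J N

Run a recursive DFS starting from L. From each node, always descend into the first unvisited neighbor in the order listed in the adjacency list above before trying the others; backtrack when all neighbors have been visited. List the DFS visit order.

Visit L
L → A
A → G
G → B
G → P
L → F
L → C
C → N
N → Q
Q → J
J → O
N → I
I → E
E → D
D → M
D → K
L → H

L -> A -> G -> B -> P -> F -> C -> N -> Q -> J -> O -> I -> E -> D -> M -> K -> H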